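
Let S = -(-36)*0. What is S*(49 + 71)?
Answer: 0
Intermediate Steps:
S = 0 (S = -12*0 = 0)
S*(49 + 71) = 0*(49 + 71) = 0*120 = 0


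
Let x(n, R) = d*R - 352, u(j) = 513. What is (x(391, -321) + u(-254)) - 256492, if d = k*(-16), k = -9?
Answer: -302555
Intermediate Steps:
d = 144 (d = -9*(-16) = 144)
x(n, R) = -352 + 144*R (x(n, R) = 144*R - 352 = -352 + 144*R)
(x(391, -321) + u(-254)) - 256492 = ((-352 + 144*(-321)) + 513) - 256492 = ((-352 - 46224) + 513) - 256492 = (-46576 + 513) - 256492 = -46063 - 256492 = -302555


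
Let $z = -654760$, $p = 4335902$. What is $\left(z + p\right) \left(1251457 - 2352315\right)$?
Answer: $-4052414619836$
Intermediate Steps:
$\left(z + p\right) \left(1251457 - 2352315\right) = \left(-654760 + 4335902\right) \left(1251457 - 2352315\right) = 3681142 \left(-1100858\right) = -4052414619836$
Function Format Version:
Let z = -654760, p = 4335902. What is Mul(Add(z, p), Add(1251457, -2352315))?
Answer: -4052414619836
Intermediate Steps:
Mul(Add(z, p), Add(1251457, -2352315)) = Mul(Add(-654760, 4335902), Add(1251457, -2352315)) = Mul(3681142, -1100858) = -4052414619836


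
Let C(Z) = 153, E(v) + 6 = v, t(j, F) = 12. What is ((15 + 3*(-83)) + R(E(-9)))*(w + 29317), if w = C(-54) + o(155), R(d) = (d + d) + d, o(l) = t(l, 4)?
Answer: -8225478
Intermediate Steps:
o(l) = 12
E(v) = -6 + v
R(d) = 3*d (R(d) = 2*d + d = 3*d)
w = 165 (w = 153 + 12 = 165)
((15 + 3*(-83)) + R(E(-9)))*(w + 29317) = ((15 + 3*(-83)) + 3*(-6 - 9))*(165 + 29317) = ((15 - 249) + 3*(-15))*29482 = (-234 - 45)*29482 = -279*29482 = -8225478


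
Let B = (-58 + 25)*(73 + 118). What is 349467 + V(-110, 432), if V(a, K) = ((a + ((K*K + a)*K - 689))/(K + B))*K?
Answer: -10918640937/1957 ≈ -5.5793e+6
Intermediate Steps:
B = -6303 (B = -33*191 = -6303)
V(a, K) = K*(-689 + a + K*(a + K²))/(-6303 + K) (V(a, K) = ((a + ((K*K + a)*K - 689))/(K - 6303))*K = ((a + ((K² + a)*K - 689))/(-6303 + K))*K = ((a + ((a + K²)*K - 689))/(-6303 + K))*K = ((a + (K*(a + K²) - 689))/(-6303 + K))*K = ((a + (-689 + K*(a + K²)))/(-6303 + K))*K = ((-689 + a + K*(a + K²))/(-6303 + K))*K = K*(-689 + a + K*(a + K²))/(-6303 + K))
349467 + V(-110, 432) = 349467 + 432*(-689 - 110 + 432³ + 432*(-110))/(-6303 + 432) = 349467 + 432*(-689 - 110 + 80621568 - 47520)/(-5871) = 349467 + 432*(-1/5871)*80573249 = 349467 - 11602547856/1957 = -10918640937/1957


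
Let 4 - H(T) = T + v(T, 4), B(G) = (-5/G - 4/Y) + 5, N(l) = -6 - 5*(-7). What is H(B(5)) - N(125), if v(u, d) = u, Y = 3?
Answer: -91/3 ≈ -30.333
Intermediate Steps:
N(l) = 29 (N(l) = -6 + 35 = 29)
B(G) = 11/3 - 5/G (B(G) = (-5/G - 4/3) + 5 = (-4/3 - 5/G) + 5 = 11/3 - 5/G)
H(T) = 4 - 2*T (H(T) = 4 - (T + T) = 4 - 2*T)
H(B(5)) - N(125) = (4 - 2*(11/3 - 5/5)) - 1*29 = (4 - 2*(11/3 - 5*1/5)) - 29 = (4 - 2*(11/3 - 1)) - 29 = (4 - 2*8/3) - 29 = (4 - 16/3) - 29 = -4/3 - 29 = -91/3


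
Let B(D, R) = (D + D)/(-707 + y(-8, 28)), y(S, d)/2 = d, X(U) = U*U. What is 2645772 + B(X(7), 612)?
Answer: 246056782/93 ≈ 2.6458e+6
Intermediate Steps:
X(U) = U²
y(S, d) = 2*d
B(D, R) = -2*D/651 (B(D, R) = (D + D)/(-707 + 2*28) = (2*D)/(-707 + 56) = (2*D)/(-651) = (2*D)*(-1/651) = -2*D/651)
2645772 + B(X(7), 612) = 2645772 - 2/651*7² = 2645772 - 2/651*49 = 2645772 - 14/93 = 246056782/93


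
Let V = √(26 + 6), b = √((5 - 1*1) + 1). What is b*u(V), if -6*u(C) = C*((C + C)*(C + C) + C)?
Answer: -256*√10/3 - 16*√5/3 ≈ -281.77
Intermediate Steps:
b = √5 (b = √((5 - 1) + 1) = √(4 + 1) = √5 ≈ 2.2361)
V = 4*√2 (V = √32 = 4*√2 ≈ 5.6569)
u(C) = -C*(C + 4*C²)/6 (u(C) = -C*((C + C)*(C + C) + C)/6 = -C*((2*C)*(2*C) + C)/6 = -C*(4*C² + C)/6 = -C*(C + 4*C²)/6)
b*u(V) = √5*((4*√2)²*(-1 - 16*√2)/6) = √5*((⅙)*32*(-1 - 16*√2)) = √5*(-16/3 - 256*√2/3)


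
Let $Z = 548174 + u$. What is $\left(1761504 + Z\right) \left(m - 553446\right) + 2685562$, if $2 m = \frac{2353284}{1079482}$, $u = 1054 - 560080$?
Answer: $- \frac{522947904955606138}{539741} \approx -9.6889 \cdot 10^{11}$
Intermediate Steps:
$u = -559026$
$m = \frac{588321}{539741}$ ($m = \frac{2353284 \cdot \frac{1}{1079482}}{2} = \frac{1}{2} \cdot \frac{1176642}{539741} = \frac{588321}{539741} \approx 1.09$)
$Z = -10852$ ($Z = 548174 - 559026 = -10852$)
$\left(1761504 + Z\right) \left(m - 553446\right) + 2685562 = \left(1761504 - 10852\right) \left(\frac{588321}{539741} - 553446\right) + 2685562 = 1750652 \left(- \frac{298716909165}{539741}\right) + 2685562 = - \frac{522949354463525580}{539741} + 2685562 = - \frac{522947904955606138}{539741}$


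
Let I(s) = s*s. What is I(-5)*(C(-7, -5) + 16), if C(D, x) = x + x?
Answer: 150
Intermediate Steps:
I(s) = s²
C(D, x) = 2*x
I(-5)*(C(-7, -5) + 16) = (-5)²*(2*(-5) + 16) = 25*(-10 + 16) = 25*6 = 150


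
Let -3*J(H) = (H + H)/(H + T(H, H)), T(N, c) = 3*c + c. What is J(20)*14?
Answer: -28/15 ≈ -1.8667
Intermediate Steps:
T(N, c) = 4*c
J(H) = -2/15 (J(H) = -(H + H)/(3*(H + 4*H)) = -2*H/(3*(5*H)) = -2*H*1/(5*H)/3 = -⅓*⅖ = -2/15)
J(20)*14 = -2/15*14 = -28/15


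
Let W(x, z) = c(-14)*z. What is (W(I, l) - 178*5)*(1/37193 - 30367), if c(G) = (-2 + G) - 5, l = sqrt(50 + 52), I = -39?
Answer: 1005201448700/37193 + 23718236430*sqrt(102)/37193 ≈ 3.3467e+7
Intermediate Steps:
l = sqrt(102) ≈ 10.100
c(G) = -7 + G
W(x, z) = -21*z (W(x, z) = (-7 - 14)*z = -21*z)
(W(I, l) - 178*5)*(1/37193 - 30367) = (-21*sqrt(102) - 178*5)*(1/37193 - 30367) = (-21*sqrt(102) - 890)*(1/37193 - 30367) = (-890 - 21*sqrt(102))*(-1129439830/37193) = 1005201448700/37193 + 23718236430*sqrt(102)/37193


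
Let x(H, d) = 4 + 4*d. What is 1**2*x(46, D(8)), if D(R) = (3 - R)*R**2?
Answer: -1276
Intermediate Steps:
D(R) = R**2*(3 - R)
1**2*x(46, D(8)) = 1**2*(4 + 4*(8**2*(3 - 1*8))) = 1*(4 + 4*(64*(3 - 8))) = 1*(4 + 4*(64*(-5))) = 1*(4 + 4*(-320)) = 1*(4 - 1280) = 1*(-1276) = -1276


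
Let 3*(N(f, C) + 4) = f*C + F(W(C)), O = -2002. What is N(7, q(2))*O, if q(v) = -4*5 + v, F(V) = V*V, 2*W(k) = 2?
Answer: 274274/3 ≈ 91425.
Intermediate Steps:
W(k) = 1 (W(k) = (1/2)*2 = 1)
F(V) = V**2
q(v) = -20 + v
N(f, C) = -11/3 + C*f/3 (N(f, C) = -4 + (f*C + 1**2)/3 = -4 + (C*f + 1)/3 = -4 + (1 + C*f)/3 = -4 + (1/3 + C*f/3) = -11/3 + C*f/3)
N(7, q(2))*O = (-11/3 + (1/3)*(-20 + 2)*7)*(-2002) = (-11/3 + (1/3)*(-18)*7)*(-2002) = (-11/3 - 42)*(-2002) = -137/3*(-2002) = 274274/3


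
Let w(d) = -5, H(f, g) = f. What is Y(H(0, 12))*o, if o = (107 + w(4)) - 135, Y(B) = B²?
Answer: 0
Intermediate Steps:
o = -33 (o = (107 - 5) - 135 = 102 - 135 = -33)
Y(H(0, 12))*o = 0²*(-33) = 0*(-33) = 0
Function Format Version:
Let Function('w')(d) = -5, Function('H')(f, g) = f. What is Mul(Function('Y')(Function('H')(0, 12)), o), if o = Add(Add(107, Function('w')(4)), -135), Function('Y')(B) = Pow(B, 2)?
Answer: 0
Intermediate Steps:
o = -33 (o = Add(Add(107, -5), -135) = Add(102, -135) = -33)
Mul(Function('Y')(Function('H')(0, 12)), o) = Mul(Pow(0, 2), -33) = Mul(0, -33) = 0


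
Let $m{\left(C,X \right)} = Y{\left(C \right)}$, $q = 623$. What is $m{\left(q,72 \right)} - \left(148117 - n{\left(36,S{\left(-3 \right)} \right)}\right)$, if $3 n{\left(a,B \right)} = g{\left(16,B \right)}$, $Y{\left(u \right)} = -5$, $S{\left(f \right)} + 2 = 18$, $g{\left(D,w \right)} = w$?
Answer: $- \frac{444350}{3} \approx -1.4812 \cdot 10^{5}$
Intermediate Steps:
$S{\left(f \right)} = 16$ ($S{\left(f \right)} = -2 + 18 = 16$)
$m{\left(C,X \right)} = -5$
$n{\left(a,B \right)} = \frac{B}{3}$
$m{\left(q,72 \right)} - \left(148117 - n{\left(36,S{\left(-3 \right)} \right)}\right) = -5 - \left(148117 - \frac{1}{3} \cdot 16\right) = -5 - \left(148117 - \frac{16}{3}\right) = -5 - \frac{444335}{3} = - \frac{444350}{3}$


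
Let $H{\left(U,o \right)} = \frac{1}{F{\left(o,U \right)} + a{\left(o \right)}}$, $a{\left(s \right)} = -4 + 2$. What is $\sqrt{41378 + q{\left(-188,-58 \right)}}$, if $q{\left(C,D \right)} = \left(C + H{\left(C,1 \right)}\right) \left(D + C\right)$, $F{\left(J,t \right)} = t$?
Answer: $\frac{\sqrt{790836335}}{95} \approx 296.02$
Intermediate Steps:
$a{\left(s \right)} = -2$
$H{\left(U,o \right)} = \frac{1}{-2 + U}$ ($H{\left(U,o \right)} = \frac{1}{U - 2} = \frac{1}{-2 + U}$)
$q{\left(C,D \right)} = \left(C + D\right) \left(C + \frac{1}{-2 + C}\right)$ ($q{\left(C,D \right)} = \left(C + \frac{1}{-2 + C}\right) \left(D + C\right) = \left(C + \frac{1}{-2 + C}\right) \left(C + D\right) = \left(C + D\right) \left(C + \frac{1}{-2 + C}\right)$)
$\sqrt{41378 + q{\left(-188,-58 \right)}} = \sqrt{41378 + \frac{-188 - 58 - 188 \left(-2 - 188\right) \left(-188 - 58\right)}{-2 - 188}} = \sqrt{41378 + \frac{-188 - 58 - \left(-35720\right) \left(-246\right)}{-190}} = \sqrt{41378 - \frac{-188 - 58 - 8787120}{190}} = \sqrt{41378 - - \frac{4393683}{95}} = \sqrt{41378 + \frac{4393683}{95}} = \sqrt{\frac{8324593}{95}} = \frac{\sqrt{790836335}}{95}$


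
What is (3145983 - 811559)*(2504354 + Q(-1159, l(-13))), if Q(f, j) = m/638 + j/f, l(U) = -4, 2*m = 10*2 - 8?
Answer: 2161471824952132488/369721 ≈ 5.8462e+12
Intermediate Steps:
m = 6 (m = (10*2 - 8)/2 = (20 - 8)/2 = (½)*12 = 6)
Q(f, j) = 3/319 + j/f (Q(f, j) = 6/638 + j/f = 6*(1/638) + j/f = 3/319 + j/f)
(3145983 - 811559)*(2504354 + Q(-1159, l(-13))) = (3145983 - 811559)*(2504354 + (3/319 - 4/(-1159))) = 2334424*(2504354 + (3/319 - 4*(-1/1159))) = 2334424*(2504354 + (3/319 + 4/1159)) = 2334424*(2504354 + 4753/369721) = 2334424*(925912269987/369721) = 2161471824952132488/369721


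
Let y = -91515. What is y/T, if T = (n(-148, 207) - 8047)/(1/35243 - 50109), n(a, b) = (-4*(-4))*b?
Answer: -32322942168258/33375121 ≈ -9.6847e+5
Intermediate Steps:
n(a, b) = 16*b
T = 166875605/1765991486 (T = (16*207 - 8047)/(1/35243 - 50109) = (3312 - 8047)/(1/35243 - 50109) = -4735/(-1765991486/35243) = -4735*(-35243/1765991486) = 166875605/1765991486 ≈ 0.094494)
y/T = -91515/166875605/1765991486 = -91515*1765991486/166875605 = -32322942168258/33375121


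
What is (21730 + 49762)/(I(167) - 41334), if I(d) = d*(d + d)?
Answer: 17873/3611 ≈ 4.9496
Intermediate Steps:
I(d) = 2*d² (I(d) = d*(2*d) = 2*d²)
(21730 + 49762)/(I(167) - 41334) = (21730 + 49762)/(2*167² - 41334) = 71492/(2*27889 - 41334) = 71492/(55778 - 41334) = 71492/14444 = 71492*(1/14444) = 17873/3611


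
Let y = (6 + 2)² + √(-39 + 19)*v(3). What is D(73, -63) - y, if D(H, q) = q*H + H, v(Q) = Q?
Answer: -4590 - 6*I*√5 ≈ -4590.0 - 13.416*I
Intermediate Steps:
D(H, q) = H + H*q (D(H, q) = H*q + H = H + H*q)
y = 64 + 6*I*√5 (y = (6 + 2)² + √(-39 + 19)*3 = 8² + √(-20)*3 = 64 + (2*I*√5)*3 = 64 + 6*I*√5 ≈ 64.0 + 13.416*I)
D(73, -63) - y = 73*(1 - 63) - (64 + 6*I*√5) = 73*(-62) + (-64 - 6*I*√5) = -4526 + (-64 - 6*I*√5) = -4590 - 6*I*√5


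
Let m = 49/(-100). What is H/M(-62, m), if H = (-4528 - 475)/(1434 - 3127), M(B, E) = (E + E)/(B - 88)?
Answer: 37522500/82957 ≈ 452.31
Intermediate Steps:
m = -49/100 (m = 49*(-1/100) = -49/100 ≈ -0.49000)
M(B, E) = 2*E/(-88 + B) (M(B, E) = (2*E)/(-88 + B) = 2*E/(-88 + B))
H = 5003/1693 (H = -5003/(-1693) = -5003*(-1/1693) = 5003/1693 ≈ 2.9551)
H/M(-62, m) = 5003/(1693*((2*(-49/100)/(-88 - 62)))) = 5003/(1693*((2*(-49/100)/(-150)))) = 5003/(1693*((2*(-49/100)*(-1/150)))) = 5003/(1693*(49/7500)) = (5003/1693)*(7500/49) = 37522500/82957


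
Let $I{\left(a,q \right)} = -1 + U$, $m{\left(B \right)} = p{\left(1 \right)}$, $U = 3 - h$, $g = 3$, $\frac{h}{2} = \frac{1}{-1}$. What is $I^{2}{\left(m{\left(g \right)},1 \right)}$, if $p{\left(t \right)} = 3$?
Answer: $16$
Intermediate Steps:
$h = -2$ ($h = \frac{2}{-1} = 2 \left(-1\right) = -2$)
$U = 5$ ($U = 3 - -2 = 3 + 2 = 5$)
$m{\left(B \right)} = 3$
$I{\left(a,q \right)} = 4$ ($I{\left(a,q \right)} = -1 + 5 = 4$)
$I^{2}{\left(m{\left(g \right)},1 \right)} = 4^{2} = 16$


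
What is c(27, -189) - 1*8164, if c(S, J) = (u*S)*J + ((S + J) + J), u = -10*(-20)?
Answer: -1029115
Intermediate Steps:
u = 200
c(S, J) = S + 2*J + 200*J*S (c(S, J) = (200*S)*J + ((S + J) + J) = 200*J*S + ((J + S) + J) = 200*J*S + (S + 2*J) = S + 2*J + 200*J*S)
c(27, -189) - 1*8164 = (27 + 2*(-189) + 200*(-189)*27) - 1*8164 = (27 - 378 - 1020600) - 8164 = -1020951 - 8164 = -1029115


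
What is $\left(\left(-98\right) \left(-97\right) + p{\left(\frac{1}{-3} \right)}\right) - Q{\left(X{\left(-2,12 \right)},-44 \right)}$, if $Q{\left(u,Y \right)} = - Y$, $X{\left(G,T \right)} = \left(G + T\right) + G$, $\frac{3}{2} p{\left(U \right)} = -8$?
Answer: $\frac{28370}{3} \approx 9456.7$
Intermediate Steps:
$p{\left(U \right)} = - \frac{16}{3}$ ($p{\left(U \right)} = \frac{2}{3} \left(-8\right) = - \frac{16}{3}$)
$X{\left(G,T \right)} = T + 2 G$
$\left(\left(-98\right) \left(-97\right) + p{\left(\frac{1}{-3} \right)}\right) - Q{\left(X{\left(-2,12 \right)},-44 \right)} = \left(\left(-98\right) \left(-97\right) - \frac{16}{3}\right) - \left(-1\right) \left(-44\right) = \left(9506 - \frac{16}{3}\right) - 44 = \frac{28502}{3} - 44 = \frac{28370}{3}$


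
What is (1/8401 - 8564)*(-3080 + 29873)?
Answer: -1927653545259/8401 ≈ -2.2946e+8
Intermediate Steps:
(1/8401 - 8564)*(-3080 + 29873) = (1/8401 - 8564)*26793 = -71946163/8401*26793 = -1927653545259/8401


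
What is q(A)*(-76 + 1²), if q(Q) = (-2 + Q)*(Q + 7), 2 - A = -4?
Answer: -3900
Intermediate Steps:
A = 6 (A = 2 - 1*(-4) = 2 + 4 = 6)
q(Q) = (-2 + Q)*(7 + Q)
q(A)*(-76 + 1²) = (-14 + 6² + 5*6)*(-76 + 1²) = (-14 + 36 + 30)*(-76 + 1) = 52*(-75) = -3900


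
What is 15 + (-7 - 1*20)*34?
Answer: -903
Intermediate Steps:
15 + (-7 - 1*20)*34 = 15 + (-7 - 20)*34 = 15 - 27*34 = 15 - 918 = -903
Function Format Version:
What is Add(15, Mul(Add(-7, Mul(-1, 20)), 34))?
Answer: -903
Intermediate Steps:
Add(15, Mul(Add(-7, Mul(-1, 20)), 34)) = Add(15, Mul(Add(-7, -20), 34)) = Add(15, Mul(-27, 34)) = Add(15, -918) = -903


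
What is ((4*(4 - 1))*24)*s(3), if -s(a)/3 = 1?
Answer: -864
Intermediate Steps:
s(a) = -3 (s(a) = -3*1 = -3)
((4*(4 - 1))*24)*s(3) = ((4*(4 - 1))*24)*(-3) = ((4*3)*24)*(-3) = (12*24)*(-3) = 288*(-3) = -864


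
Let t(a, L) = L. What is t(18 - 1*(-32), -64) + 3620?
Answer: 3556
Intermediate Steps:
t(18 - 1*(-32), -64) + 3620 = -64 + 3620 = 3556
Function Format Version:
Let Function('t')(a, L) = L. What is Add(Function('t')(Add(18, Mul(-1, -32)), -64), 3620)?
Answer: 3556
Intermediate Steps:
Add(Function('t')(Add(18, Mul(-1, -32)), -64), 3620) = Add(-64, 3620) = 3556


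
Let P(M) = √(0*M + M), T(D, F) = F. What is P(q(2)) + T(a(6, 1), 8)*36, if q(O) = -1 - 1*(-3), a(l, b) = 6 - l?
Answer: 288 + √2 ≈ 289.41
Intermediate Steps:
q(O) = 2 (q(O) = -1 + 3 = 2)
P(M) = √M (P(M) = √(0 + M) = √M)
P(q(2)) + T(a(6, 1), 8)*36 = √2 + 8*36 = √2 + 288 = 288 + √2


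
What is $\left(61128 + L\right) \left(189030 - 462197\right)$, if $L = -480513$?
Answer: $114562142295$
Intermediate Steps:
$\left(61128 + L\right) \left(189030 - 462197\right) = \left(61128 - 480513\right) \left(189030 - 462197\right) = \left(-419385\right) \left(-273167\right) = 114562142295$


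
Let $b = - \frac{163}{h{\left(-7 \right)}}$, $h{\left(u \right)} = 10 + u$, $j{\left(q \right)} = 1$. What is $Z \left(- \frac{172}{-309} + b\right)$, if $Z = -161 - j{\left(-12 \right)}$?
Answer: $\frac{897318}{103} \approx 8711.8$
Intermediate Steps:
$Z = -162$ ($Z = -161 - 1 = -162$)
$b = - \frac{163}{3}$ ($b = - \frac{163}{10 - 7} = - \frac{163}{3} \approx -54.333$)
$Z \left(- \frac{172}{-309} + b\right) = - 162 \left(- \frac{172}{-309} - \frac{163}{3}\right) = - 162 \left(\left(-172\right) \left(- \frac{1}{309}\right) - \frac{163}{3}\right) = - 162 \left(\frac{172}{309} - \frac{163}{3}\right) = \left(-162\right) \left(- \frac{5539}{103}\right) = \frac{897318}{103}$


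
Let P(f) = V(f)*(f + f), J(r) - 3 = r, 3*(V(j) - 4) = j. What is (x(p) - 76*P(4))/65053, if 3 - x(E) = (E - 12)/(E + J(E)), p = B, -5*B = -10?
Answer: -68003/1366113 ≈ -0.049778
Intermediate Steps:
B = 2 (B = -⅕*(-10) = 2)
V(j) = 4 + j/3
p = 2
J(r) = 3 + r
P(f) = 2*f*(4 + f/3) (P(f) = (4 + f/3)*(f + f) = (4 + f/3)*(2*f) = 2*f*(4 + f/3))
x(E) = 3 - (-12 + E)/(3 + 2*E) (x(E) = 3 - (E - 12)/(E + (3 + E)) = 3 - (-12 + E)/(3 + 2*E))
(x(p) - 76*P(4))/65053 = ((21 + 5*2)/(3 + 2*2) - 152*4*(12 + 4)/3)/65053 = ((21 + 10)/(3 + 4) - 152*4*16/3)*(1/65053) = (31/7 - 76*128/3)*(1/65053) = ((⅐)*31 - 9728/3)*(1/65053) = (31/7 - 9728/3)*(1/65053) = -68003/21*1/65053 = -68003/1366113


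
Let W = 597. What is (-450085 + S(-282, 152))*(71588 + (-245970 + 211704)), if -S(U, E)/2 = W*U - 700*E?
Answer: 3710665206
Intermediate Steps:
S(U, E) = -1194*U + 1400*E (S(U, E) = -2*(597*U - 700*E) = -2*(-700*E + 597*U) = -1194*U + 1400*E)
(-450085 + S(-282, 152))*(71588 + (-245970 + 211704)) = (-450085 + (-1194*(-282) + 1400*152))*(71588 + (-245970 + 211704)) = (-450085 + (336708 + 212800))*(71588 - 34266) = (-450085 + 549508)*37322 = 99423*37322 = 3710665206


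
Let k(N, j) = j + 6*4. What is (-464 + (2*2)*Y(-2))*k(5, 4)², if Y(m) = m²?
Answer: -351232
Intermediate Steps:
k(N, j) = 24 + j (k(N, j) = j + 24 = 24 + j)
(-464 + (2*2)*Y(-2))*k(5, 4)² = (-464 + (2*2)*(-2)²)*(24 + 4)² = (-464 + 4*4)*28² = (-464 + 16)*784 = -448*784 = -351232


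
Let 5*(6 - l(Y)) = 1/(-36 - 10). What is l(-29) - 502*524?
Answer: -60499659/230 ≈ -2.6304e+5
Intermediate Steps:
l(Y) = 1381/230 (l(Y) = 6 - 1/(5*(-36 - 10)) = 6 - ⅕/(-46) = 6 - ⅕*(-1/46) = 6 + 1/230 = 1381/230)
l(-29) - 502*524 = 1381/230 - 502*524 = 1381/230 - 263048 = -60499659/230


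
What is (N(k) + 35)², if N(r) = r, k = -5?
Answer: 900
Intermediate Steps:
(N(k) + 35)² = (-5 + 35)² = 30² = 900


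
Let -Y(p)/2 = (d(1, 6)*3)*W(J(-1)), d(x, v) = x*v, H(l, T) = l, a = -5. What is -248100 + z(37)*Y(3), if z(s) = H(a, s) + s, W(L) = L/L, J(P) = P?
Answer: -249252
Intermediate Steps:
d(x, v) = v*x
W(L) = 1
Y(p) = -36 (Y(p) = -2*(6*1)*3 = -2*6*3 = -36)
z(s) = -5 + s
-248100 + z(37)*Y(3) = -248100 + (-5 + 37)*(-36) = -248100 + 32*(-36) = -248100 - 1152 = -249252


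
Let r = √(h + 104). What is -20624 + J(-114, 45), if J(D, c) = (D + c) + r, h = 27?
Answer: -20693 + √131 ≈ -20682.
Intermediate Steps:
r = √131 (r = √(27 + 104) = √131 ≈ 11.446)
J(D, c) = D + c + √131 (J(D, c) = (D + c) + √131 = D + c + √131)
-20624 + J(-114, 45) = -20624 + (-114 + 45 + √131) = -20624 + (-69 + √131) = -20693 + √131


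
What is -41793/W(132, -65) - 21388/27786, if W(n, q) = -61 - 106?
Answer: 578844251/2320131 ≈ 249.49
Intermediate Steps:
W(n, q) = -167
-41793/W(132, -65) - 21388/27786 = -41793/(-167) - 21388/27786 = -41793*(-1/167) - 21388*1/27786 = 41793/167 - 10694/13893 = 578844251/2320131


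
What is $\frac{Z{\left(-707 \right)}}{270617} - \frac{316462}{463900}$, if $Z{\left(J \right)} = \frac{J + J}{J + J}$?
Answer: $- \frac{42819766577}{62769613150} \approx -0.68217$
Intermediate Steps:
$Z{\left(J \right)} = 1$ ($Z{\left(J \right)} = \frac{2 J}{2 J} = 2 J \frac{1}{2 J} = 1$)
$\frac{Z{\left(-707 \right)}}{270617} - \frac{316462}{463900} = 1 \cdot \frac{1}{270617} - \frac{316462}{463900} = 1 \cdot \frac{1}{270617} - \frac{158231}{231950} = \frac{1}{270617} - \frac{158231}{231950} = - \frac{42819766577}{62769613150}$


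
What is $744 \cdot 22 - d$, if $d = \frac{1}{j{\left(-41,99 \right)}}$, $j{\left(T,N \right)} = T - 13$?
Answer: $\frac{883873}{54} \approx 16368.0$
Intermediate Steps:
$j{\left(T,N \right)} = -13 + T$
$d = - \frac{1}{54}$ ($d = \frac{1}{-13 - 41} = \frac{1}{-54} = - \frac{1}{54} \approx -0.018519$)
$744 \cdot 22 - d = 744 \cdot 22 - - \frac{1}{54} = 16368 + \frac{1}{54} = \frac{883873}{54}$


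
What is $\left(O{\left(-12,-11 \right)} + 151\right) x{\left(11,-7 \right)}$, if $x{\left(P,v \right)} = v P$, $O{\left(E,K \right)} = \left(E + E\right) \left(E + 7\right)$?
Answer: $-20867$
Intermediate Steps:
$O{\left(E,K \right)} = 2 E \left(7 + E\right)$
$x{\left(P,v \right)} = P v$
$\left(O{\left(-12,-11 \right)} + 151\right) x{\left(11,-7 \right)} = \left(2 \left(-12\right) \left(7 - 12\right) + 151\right) 11 \left(-7\right) = \left(2 \left(-12\right) \left(-5\right) + 151\right) \left(-77\right) = \left(120 + 151\right) \left(-77\right) = 271 \left(-77\right) = -20867$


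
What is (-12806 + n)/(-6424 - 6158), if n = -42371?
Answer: 55177/12582 ≈ 4.3854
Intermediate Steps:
(-12806 + n)/(-6424 - 6158) = (-12806 - 42371)/(-6424 - 6158) = -55177/(-12582) = -55177*(-1/12582) = 55177/12582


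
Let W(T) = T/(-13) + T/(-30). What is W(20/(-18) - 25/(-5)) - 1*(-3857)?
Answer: 2707313/702 ≈ 3856.6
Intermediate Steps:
W(T) = -43*T/390 (W(T) = T*(-1/13) + T*(-1/30) = -T/13 - T/30 = -43*T/390)
W(20/(-18) - 25/(-5)) - 1*(-3857) = -43*(20/(-18) - 25/(-5))/390 - 1*(-3857) = -43*(20*(-1/18) - 25*(-1/5))/390 + 3857 = -43*(-10/9 + 5)/390 + 3857 = -43/390*35/9 + 3857 = -301/702 + 3857 = 2707313/702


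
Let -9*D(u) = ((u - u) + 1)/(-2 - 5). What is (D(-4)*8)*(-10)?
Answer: -80/63 ≈ -1.2698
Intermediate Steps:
D(u) = 1/63 (D(u) = -((u - u) + 1)/(9*(-2 - 5)) = -(0 + 1)/(9*(-7)) = -(-1)/(9*7) = -⅑*(-⅐) = 1/63)
(D(-4)*8)*(-10) = ((1/63)*8)*(-10) = (8/63)*(-10) = -80/63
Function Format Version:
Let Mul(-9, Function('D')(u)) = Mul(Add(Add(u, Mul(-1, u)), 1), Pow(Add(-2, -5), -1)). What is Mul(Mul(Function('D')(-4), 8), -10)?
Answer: Rational(-80, 63) ≈ -1.2698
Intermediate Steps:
Function('D')(u) = Rational(1, 63) (Function('D')(u) = Mul(Rational(-1, 9), Mul(Add(Add(u, Mul(-1, u)), 1), Pow(Add(-2, -5), -1))) = Mul(Rational(-1, 9), Mul(Add(0, 1), Pow(-7, -1))) = Mul(Rational(-1, 9), Mul(1, Rational(-1, 7))) = Mul(Rational(-1, 9), Rational(-1, 7)) = Rational(1, 63))
Mul(Mul(Function('D')(-4), 8), -10) = Mul(Mul(Rational(1, 63), 8), -10) = Mul(Rational(8, 63), -10) = Rational(-80, 63)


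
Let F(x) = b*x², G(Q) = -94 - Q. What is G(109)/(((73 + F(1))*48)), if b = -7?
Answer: -203/3168 ≈ -0.064078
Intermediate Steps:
F(x) = -7*x²
G(109)/(((73 + F(1))*48)) = (-94 - 1*109)/(((73 - 7*1²)*48)) = (-94 - 109)/(((73 - 7*1)*48)) = -203*1/(48*(73 - 7)) = -203/(66*48) = -203/3168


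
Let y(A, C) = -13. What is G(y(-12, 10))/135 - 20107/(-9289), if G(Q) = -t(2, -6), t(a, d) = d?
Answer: 923393/418005 ≈ 2.2090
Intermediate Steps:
G(Q) = 6 (G(Q) = -1*(-6) = 6)
G(y(-12, 10))/135 - 20107/(-9289) = 6/135 - 20107/(-9289) = 6*(1/135) - 20107*(-1/9289) = 2/45 + 20107/9289 = 923393/418005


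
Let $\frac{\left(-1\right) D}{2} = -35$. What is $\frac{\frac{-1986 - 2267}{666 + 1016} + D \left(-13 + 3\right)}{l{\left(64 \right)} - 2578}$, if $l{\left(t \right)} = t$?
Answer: $\frac{1181653}{4228548} \approx 0.27945$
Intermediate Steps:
$D = 70$ ($D = \left(-2\right) \left(-35\right) = 70$)
$\frac{\frac{-1986 - 2267}{666 + 1016} + D \left(-13 + 3\right)}{l{\left(64 \right)} - 2578} = \frac{\frac{-1986 - 2267}{666 + 1016} + 70 \left(-13 + 3\right)}{64 - 2578} = \frac{- \frac{4253}{1682} + 70 \left(-10\right)}{-2514} = \left(\left(-4253\right) \frac{1}{1682} - 700\right) \left(- \frac{1}{2514}\right) = \left(- \frac{4253}{1682} - 700\right) \left(- \frac{1}{2514}\right) = \left(- \frac{1181653}{1682}\right) \left(- \frac{1}{2514}\right) = \frac{1181653}{4228548}$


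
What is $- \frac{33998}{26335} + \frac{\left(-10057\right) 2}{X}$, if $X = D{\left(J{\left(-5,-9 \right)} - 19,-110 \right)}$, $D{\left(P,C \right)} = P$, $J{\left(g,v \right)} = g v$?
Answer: $- \frac{265293069}{342355} \approx -774.91$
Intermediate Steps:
$X = 26$ ($X = \left(-5\right) \left(-9\right) - 19 = 45 - 19 = 26$)
$- \frac{33998}{26335} + \frac{\left(-10057\right) 2}{X} = - \frac{33998}{26335} + \frac{\left(-10057\right) 2}{26} = \left(-33998\right) \frac{1}{26335} - \frac{10057}{13} = - \frac{33998}{26335} - \frac{10057}{13} = - \frac{265293069}{342355}$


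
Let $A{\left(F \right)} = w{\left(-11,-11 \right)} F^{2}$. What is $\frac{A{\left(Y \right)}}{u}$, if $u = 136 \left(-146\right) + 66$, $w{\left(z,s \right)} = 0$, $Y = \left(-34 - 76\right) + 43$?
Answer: $0$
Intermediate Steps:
$Y = -67$ ($Y = -110 + 43 = -67$)
$u = -19790$ ($u = -19856 + 66 = -19790$)
$A{\left(F \right)} = 0$ ($A{\left(F \right)} = 0 F^{2} = 0$)
$\frac{A{\left(Y \right)}}{u} = \frac{0}{-19790} = 0 \left(- \frac{1}{19790}\right) = 0$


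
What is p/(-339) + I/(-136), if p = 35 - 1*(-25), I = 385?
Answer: -46225/15368 ≈ -3.0079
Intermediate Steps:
p = 60 (p = 35 + 25 = 60)
p/(-339) + I/(-136) = 60/(-339) + 385/(-136) = 60*(-1/339) + 385*(-1/136) = -20/113 - 385/136 = -46225/15368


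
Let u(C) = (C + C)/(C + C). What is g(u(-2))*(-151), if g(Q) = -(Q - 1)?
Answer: 0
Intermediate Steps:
u(C) = 1 (u(C) = (2*C)/((2*C)) = (2*C)*(1/(2*C)) = 1)
g(Q) = 1 - Q (g(Q) = -(-1 + Q) = 1 - Q)
g(u(-2))*(-151) = (1 - 1*1)*(-151) = (1 - 1)*(-151) = 0*(-151) = 0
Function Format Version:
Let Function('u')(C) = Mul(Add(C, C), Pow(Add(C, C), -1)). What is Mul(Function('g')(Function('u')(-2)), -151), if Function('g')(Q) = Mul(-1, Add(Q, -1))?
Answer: 0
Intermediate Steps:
Function('u')(C) = 1 (Function('u')(C) = Mul(Mul(2, C), Pow(Mul(2, C), -1)) = Mul(Mul(2, C), Mul(Rational(1, 2), Pow(C, -1))) = 1)
Function('g')(Q) = Add(1, Mul(-1, Q)) (Function('g')(Q) = Mul(-1, Add(-1, Q)) = Add(1, Mul(-1, Q)))
Mul(Function('g')(Function('u')(-2)), -151) = Mul(Add(1, Mul(-1, 1)), -151) = Mul(Add(1, -1), -151) = Mul(0, -151) = 0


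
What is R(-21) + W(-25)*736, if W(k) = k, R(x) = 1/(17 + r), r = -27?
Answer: -184001/10 ≈ -18400.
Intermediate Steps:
R(x) = -⅒ (R(x) = 1/(17 - 27) = 1/(-10) = -⅒)
R(-21) + W(-25)*736 = -⅒ - 25*736 = -⅒ - 18400 = -184001/10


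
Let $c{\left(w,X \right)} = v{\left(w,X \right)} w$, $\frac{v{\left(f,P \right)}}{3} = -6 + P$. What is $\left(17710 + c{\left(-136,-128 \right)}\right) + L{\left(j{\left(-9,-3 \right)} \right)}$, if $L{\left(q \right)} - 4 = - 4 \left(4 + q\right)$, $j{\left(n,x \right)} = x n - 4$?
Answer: $72278$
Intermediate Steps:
$v{\left(f,P \right)} = -18 + 3 P$ ($v{\left(f,P \right)} = 3 \left(-6 + P\right) = -18 + 3 P$)
$j{\left(n,x \right)} = -4 + n x$ ($j{\left(n,x \right)} = n x - 4 = -4 + n x$)
$c{\left(w,X \right)} = w \left(-18 + 3 X\right)$ ($c{\left(w,X \right)} = \left(-18 + 3 X\right) w = w \left(-18 + 3 X\right)$)
$L{\left(q \right)} = -12 - 4 q$ ($L{\left(q \right)} = 4 - 4 \left(4 + q\right) = 4 - \left(16 + 4 q\right) = -12 - 4 q$)
$\left(17710 + c{\left(-136,-128 \right)}\right) + L{\left(j{\left(-9,-3 \right)} \right)} = \left(17710 + 3 \left(-136\right) \left(-6 - 128\right)\right) - \left(12 + 4 \left(-4 - -27\right)\right) = \left(17710 + 3 \left(-136\right) \left(-134\right)\right) - \left(12 + 4 \left(-4 + 27\right)\right) = \left(17710 + 54672\right) - 104 = 72382 - 104 = 72278$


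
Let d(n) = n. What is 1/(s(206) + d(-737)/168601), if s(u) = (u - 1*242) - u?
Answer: -168601/40802179 ≈ -0.0041322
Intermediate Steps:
s(u) = -242 (s(u) = (u - 242) - u = (-242 + u) - u = -242)
1/(s(206) + d(-737)/168601) = 1/(-242 - 737/168601) = 1/(-40802179/168601) = -168601/40802179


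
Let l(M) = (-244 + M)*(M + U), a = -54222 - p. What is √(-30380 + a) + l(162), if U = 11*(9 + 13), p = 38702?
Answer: -33128 + 2*I*√30826 ≈ -33128.0 + 351.15*I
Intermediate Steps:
U = 242 (U = 11*22 = 242)
a = -92924 (a = -54222 - 1*38702 = -54222 - 38702 = -92924)
l(M) = (-244 + M)*(242 + M) (l(M) = (-244 + M)*(M + 242) = (-244 + M)*(242 + M))
√(-30380 + a) + l(162) = √(-30380 - 92924) + (-59048 + 162² - 2*162) = √(-123304) + (-59048 + 26244 - 324) = 2*I*√30826 - 33128 = -33128 + 2*I*√30826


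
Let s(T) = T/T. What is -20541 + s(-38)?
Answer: -20540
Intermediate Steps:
s(T) = 1
-20541 + s(-38) = -20541 + 1 = -20540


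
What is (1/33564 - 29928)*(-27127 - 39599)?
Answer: 11171082211311/5594 ≈ 1.9970e+9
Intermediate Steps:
(1/33564 - 29928)*(-27127 - 39599) = (1/33564 - 29928)*(-66726) = -1004503391/33564*(-66726) = 11171082211311/5594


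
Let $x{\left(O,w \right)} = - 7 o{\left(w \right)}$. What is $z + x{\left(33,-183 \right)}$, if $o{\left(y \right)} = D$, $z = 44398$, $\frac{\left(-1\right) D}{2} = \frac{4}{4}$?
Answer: $44412$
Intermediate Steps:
$D = -2$ ($D = - 2 \cdot \frac{4}{4} = - 2 \cdot 4 \cdot \frac{1}{4} = \left(-2\right) 1 = -2$)
$o{\left(y \right)} = -2$
$x{\left(O,w \right)} = 14$ ($x{\left(O,w \right)} = \left(-7\right) \left(-2\right) = 14$)
$z + x{\left(33,-183 \right)} = 44398 + 14 = 44412$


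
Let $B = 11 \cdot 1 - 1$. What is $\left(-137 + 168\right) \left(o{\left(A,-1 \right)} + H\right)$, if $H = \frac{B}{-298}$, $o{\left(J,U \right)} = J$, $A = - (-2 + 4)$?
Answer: $- \frac{9393}{149} \approx -63.04$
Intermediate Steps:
$A = -2$ ($A = \left(-1\right) 2 = -2$)
$B = 10$ ($B = 11 - 1 = 10$)
$H = - \frac{5}{149}$ ($H = \frac{10}{-298} = 10 \left(- \frac{1}{298}\right) = - \frac{5}{149} \approx -0.033557$)
$\left(-137 + 168\right) \left(o{\left(A,-1 \right)} + H\right) = \left(-137 + 168\right) \left(-2 - \frac{5}{149}\right) = 31 \left(- \frac{303}{149}\right) = - \frac{9393}{149}$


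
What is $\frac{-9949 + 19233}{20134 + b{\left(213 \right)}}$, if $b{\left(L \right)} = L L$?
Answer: $\frac{9284}{65503} \approx 0.14173$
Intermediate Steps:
$b{\left(L \right)} = L^{2}$
$\frac{-9949 + 19233}{20134 + b{\left(213 \right)}} = \frac{-9949 + 19233}{20134 + 213^{2}} = \frac{9284}{20134 + 45369} = \frac{9284}{65503}$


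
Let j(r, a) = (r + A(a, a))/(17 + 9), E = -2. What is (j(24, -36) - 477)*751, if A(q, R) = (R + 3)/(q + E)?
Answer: -353218581/988 ≈ -3.5751e+5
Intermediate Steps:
A(q, R) = (3 + R)/(-2 + q) (A(q, R) = (R + 3)/(q - 2) = (3 + R)/(-2 + q))
j(r, a) = r/26 + (3 + a)/(26*(-2 + a)) (j(r, a) = (r + (3 + a)/(-2 + a))/(17 + 9) = (r + (3 + a)/(-2 + a))/26 = (r + (3 + a)/(-2 + a))*(1/26) = r/26 + (3 + a)/(26*(-2 + a)))
(j(24, -36) - 477)*751 = ((3 - 36 + 24*(-2 - 36))/(26*(-2 - 36)) - 477)*751 = ((1/26)*(3 - 36 + 24*(-38))/(-38) - 477)*751 = ((1/26)*(-1/38)*(3 - 36 - 912) - 477)*751 = ((1/26)*(-1/38)*(-945) - 477)*751 = (945/988 - 477)*751 = -470331/988*751 = -353218581/988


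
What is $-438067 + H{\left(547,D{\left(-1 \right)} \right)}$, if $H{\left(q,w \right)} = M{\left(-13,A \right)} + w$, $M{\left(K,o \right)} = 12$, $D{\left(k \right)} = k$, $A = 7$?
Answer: $-438056$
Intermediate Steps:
$H{\left(q,w \right)} = 12 + w$
$-438067 + H{\left(547,D{\left(-1 \right)} \right)} = -438067 + \left(12 - 1\right) = -438067 + 11 = -438056$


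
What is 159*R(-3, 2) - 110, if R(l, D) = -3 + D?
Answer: -269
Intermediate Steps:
159*R(-3, 2) - 110 = 159*(-3 + 2) - 110 = 159*(-1) - 110 = -159 - 110 = -269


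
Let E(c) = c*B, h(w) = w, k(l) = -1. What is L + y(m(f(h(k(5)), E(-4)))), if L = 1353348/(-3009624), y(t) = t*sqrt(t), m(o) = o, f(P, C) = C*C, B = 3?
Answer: 433273077/250802 ≈ 1727.6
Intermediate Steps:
E(c) = 3*c (E(c) = c*3 = 3*c)
f(P, C) = C**2
y(t) = t**(3/2)
L = -112779/250802 (L = 1353348*(-1/3009624) = -112779/250802 ≈ -0.44967)
L + y(m(f(h(k(5)), E(-4)))) = -112779/250802 + ((3*(-4))**2)**(3/2) = -112779/250802 + ((-12)**2)**(3/2) = -112779/250802 + 144**(3/2) = -112779/250802 + 1728 = 433273077/250802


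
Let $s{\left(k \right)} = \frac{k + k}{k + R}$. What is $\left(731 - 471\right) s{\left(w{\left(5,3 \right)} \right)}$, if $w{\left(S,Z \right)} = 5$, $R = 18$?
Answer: $\frac{2600}{23} \approx 113.04$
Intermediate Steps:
$s{\left(k \right)} = \frac{2 k}{18 + k}$ ($s{\left(k \right)} = \frac{k + k}{k + 18} = \frac{2 k}{18 + k}$)
$\left(731 - 471\right) s{\left(w{\left(5,3 \right)} \right)} = \left(731 - 471\right) 2 \cdot 5 \frac{1}{18 + 5} = 260 \cdot 2 \cdot 5 \cdot \frac{1}{23} = 260 \cdot \frac{10}{23} = \frac{2600}{23}$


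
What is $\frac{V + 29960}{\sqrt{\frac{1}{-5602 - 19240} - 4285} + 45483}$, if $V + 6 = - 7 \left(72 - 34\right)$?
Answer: $\frac{11181378436656}{17130277851103} - \frac{9896 i \sqrt{2644380495582}}{17130277851103} \approx 0.65273 - 0.00093941 i$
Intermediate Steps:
$V = -272$ ($V = -6 - 7 \left(72 - 34\right) = -6 - 266 = -272$)
$\frac{V + 29960}{\sqrt{\frac{1}{-5602 - 19240} - 4285} + 45483} = \frac{-272 + 29960}{\sqrt{\frac{1}{-5602 - 19240} - 4285} + 45483} = \frac{29688}{\sqrt{\frac{1}{-24842} - 4285} + 45483} = \frac{29688}{\sqrt{- \frac{1}{24842} - 4285} + 45483} = \frac{29688}{\sqrt{- \frac{106447971}{24842}} + 45483} = \frac{29688}{\frac{i \sqrt{2644380495582}}{24842} + 45483} = \frac{29688}{45483 + \frac{i \sqrt{2644380495582}}{24842}}$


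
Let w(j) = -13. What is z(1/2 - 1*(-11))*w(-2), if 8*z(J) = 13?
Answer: -169/8 ≈ -21.125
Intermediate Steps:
z(J) = 13/8 (z(J) = (⅛)*13 = 13/8)
z(1/2 - 1*(-11))*w(-2) = (13/8)*(-13) = -169/8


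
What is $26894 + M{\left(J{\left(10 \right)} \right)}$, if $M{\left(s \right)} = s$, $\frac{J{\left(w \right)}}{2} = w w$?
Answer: $27094$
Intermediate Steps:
$J{\left(w \right)} = 2 w^{2}$ ($J{\left(w \right)} = 2 w w = 2 w^{2}$)
$26894 + M{\left(J{\left(10 \right)} \right)} = 26894 + 2 \cdot 10^{2} = 26894 + 2 \cdot 100 = 26894 + 200 = 27094$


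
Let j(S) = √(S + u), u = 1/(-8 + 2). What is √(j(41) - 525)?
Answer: √(-18900 + 42*√30)/6 ≈ 22.773*I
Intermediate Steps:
u = -⅙ (u = 1/(-6) = -⅙ ≈ -0.16667)
j(S) = √(-⅙ + S) (j(S) = √(S - ⅙) = √(-⅙ + S))
√(j(41) - 525) = √(√(-6 + 36*41)/6 - 525) = √(√(-6 + 1476)/6 - 525) = √(√1470/6 - 525) = √((7*√30)/6 - 525) = √(7*√30/6 - 525) = √(-525 + 7*√30/6)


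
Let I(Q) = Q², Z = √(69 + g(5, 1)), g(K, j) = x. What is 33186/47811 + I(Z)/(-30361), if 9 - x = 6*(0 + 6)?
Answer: 335184028/483863257 ≈ 0.69272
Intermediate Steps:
x = -27 (x = 9 - 6*(0 + 6) = 9 - 6*6 = 9 - 1*36 = 9 - 36 = -27)
g(K, j) = -27
Z = √42 (Z = √(69 - 27) = √42 ≈ 6.4807)
33186/47811 + I(Z)/(-30361) = 33186/47811 + (√42)²/(-30361) = 33186*(1/47811) + 42*(-1/30361) = 11062/15937 - 42/30361 = 335184028/483863257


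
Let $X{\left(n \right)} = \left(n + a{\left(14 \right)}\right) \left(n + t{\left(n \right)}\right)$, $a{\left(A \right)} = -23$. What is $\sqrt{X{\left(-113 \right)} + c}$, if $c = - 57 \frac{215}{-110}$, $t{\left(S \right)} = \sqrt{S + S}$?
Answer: $\frac{\sqrt{7492034 - 65824 i \sqrt{226}}}{22} \approx 124.69 - 8.1987 i$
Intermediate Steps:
$t{\left(S \right)} = \sqrt{2} \sqrt{S}$ ($t{\left(S \right)} = \sqrt{2 S} = \sqrt{2} \sqrt{S}$)
$c = \frac{2451}{22}$ ($c = - 57 \cdot 215 \left(- \frac{1}{110}\right) = \left(-57\right) \left(- \frac{43}{22}\right) = \frac{2451}{22} \approx 111.41$)
$X{\left(n \right)} = \left(-23 + n\right) \left(n + \sqrt{2} \sqrt{n}\right)$ ($X{\left(n \right)} = \left(n - 23\right) \left(n + \sqrt{2} \sqrt{n}\right) = \left(-23 + n\right) \left(n + \sqrt{2} \sqrt{n}\right)$)
$\sqrt{X{\left(-113 \right)} + c} = \sqrt{\left(\left(-113\right)^{2} - -2599 + \sqrt{2} \left(-113\right)^{\frac{3}{2}} - 23 \sqrt{2} \sqrt{-113}\right) + \frac{2451}{22}} = \sqrt{\left(12769 + 2599 + \sqrt{2} \left(- 113 i \sqrt{113}\right) - 23 \sqrt{2} i \sqrt{113}\right) + \frac{2451}{22}} = \sqrt{\left(12769 + 2599 - 113 i \sqrt{226} - 23 i \sqrt{226}\right) + \frac{2451}{22}} = \sqrt{\left(15368 - 136 i \sqrt{226}\right) + \frac{2451}{22}} = \sqrt{\frac{340547}{22} - 136 i \sqrt{226}}$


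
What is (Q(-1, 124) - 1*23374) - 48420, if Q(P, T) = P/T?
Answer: -8902457/124 ≈ -71794.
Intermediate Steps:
(Q(-1, 124) - 1*23374) - 48420 = (-1/124 - 1*23374) - 48420 = (-1*1/124 - 23374) - 48420 = (-1/124 - 23374) - 48420 = -2898377/124 - 48420 = -8902457/124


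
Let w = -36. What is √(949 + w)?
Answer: √913 ≈ 30.216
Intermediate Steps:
√(949 + w) = √(949 - 36) = √913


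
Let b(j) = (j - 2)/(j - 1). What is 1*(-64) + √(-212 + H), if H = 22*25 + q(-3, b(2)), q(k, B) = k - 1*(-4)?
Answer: -64 + √339 ≈ -45.588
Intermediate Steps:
b(j) = (-2 + j)/(-1 + j)
q(k, B) = 4 + k (q(k, B) = k + 4 = 4 + k)
H = 551 (H = 22*25 + (4 - 3) = 550 + 1 = 551)
1*(-64) + √(-212 + H) = 1*(-64) + √(-212 + 551) = -64 + √339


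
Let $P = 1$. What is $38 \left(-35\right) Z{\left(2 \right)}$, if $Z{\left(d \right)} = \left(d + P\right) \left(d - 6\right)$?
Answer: $15960$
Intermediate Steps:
$Z{\left(d \right)} = \left(1 + d\right) \left(-6 + d\right)$ ($Z{\left(d \right)} = \left(d + 1\right) \left(d - 6\right) = \left(1 + d\right) \left(-6 + d\right)$)
$38 \left(-35\right) Z{\left(2 \right)} = 38 \left(-35\right) \left(-6 + 2^{2} - 10\right) = - 1330 \left(-6 + 4 - 10\right) = \left(-1330\right) \left(-12\right) = 15960$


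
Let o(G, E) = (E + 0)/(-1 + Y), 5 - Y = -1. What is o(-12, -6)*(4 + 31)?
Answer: -42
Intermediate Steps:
Y = 6 (Y = 5 - 1*(-1) = 5 + 1 = 6)
o(G, E) = E/5 (o(G, E) = (E + 0)/(-1 + 6) = E/5)
o(-12, -6)*(4 + 31) = ((⅕)*(-6))*(4 + 31) = -6/5*35 = -42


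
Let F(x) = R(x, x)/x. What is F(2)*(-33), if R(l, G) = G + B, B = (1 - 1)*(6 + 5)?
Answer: -33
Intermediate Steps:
B = 0 (B = 0*11 = 0)
R(l, G) = G (R(l, G) = G + 0 = G)
F(x) = 1 (F(x) = x/x = 1)
F(2)*(-33) = 1*(-33) = -33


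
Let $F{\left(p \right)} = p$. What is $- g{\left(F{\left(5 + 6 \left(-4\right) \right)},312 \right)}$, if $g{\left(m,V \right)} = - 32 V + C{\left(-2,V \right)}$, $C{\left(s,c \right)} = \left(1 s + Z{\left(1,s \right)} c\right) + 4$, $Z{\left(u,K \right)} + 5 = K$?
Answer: $12166$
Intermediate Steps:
$Z{\left(u,K \right)} = -5 + K$
$C{\left(s,c \right)} = 4 + s + c \left(-5 + s\right)$ ($C{\left(s,c \right)} = \left(1 s + \left(-5 + s\right) c\right) + 4 = \left(s + c \left(-5 + s\right)\right) + 4 = 4 + s + c \left(-5 + s\right)$)
$g{\left(m,V \right)} = 2 - 39 V$ ($g{\left(m,V \right)} = - 32 V + \left(4 - 2 + V \left(-5 - 2\right)\right) = - 32 V + \left(4 - 2 + V \left(-7\right)\right) = - 32 V - \left(-2 + 7 V\right) = 2 - 39 V$)
$- g{\left(F{\left(5 + 6 \left(-4\right) \right)},312 \right)} = - (2 - 12168) = \left(-1\right) \left(-12166\right) = 12166$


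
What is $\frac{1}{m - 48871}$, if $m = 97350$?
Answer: $\frac{1}{48479} \approx 2.0627 \cdot 10^{-5}$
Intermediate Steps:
$\frac{1}{m - 48871} = \frac{1}{97350 - 48871} = \frac{1}{48479}$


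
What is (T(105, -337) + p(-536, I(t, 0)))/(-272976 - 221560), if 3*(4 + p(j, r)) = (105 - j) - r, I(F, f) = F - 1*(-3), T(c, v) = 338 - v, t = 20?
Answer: -877/494536 ≈ -0.0017734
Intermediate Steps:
I(F, f) = 3 + F (I(F, f) = F + 3 = 3 + F)
p(j, r) = 31 - j/3 - r/3 (p(j, r) = -4 + ((105 - j) - r)/3 = -4 + (105 - j - r)/3 = -4 + (35 - j/3 - r/3) = 31 - j/3 - r/3)
(T(105, -337) + p(-536, I(t, 0)))/(-272976 - 221560) = ((338 - 1*(-337)) + (31 - ⅓*(-536) - (3 + 20)/3))/(-272976 - 221560) = ((338 + 337) + (31 + 536/3 - ⅓*23))/(-494536) = (675 + (31 + 536/3 - 23/3))*(-1/494536) = (675 + 202)*(-1/494536) = 877*(-1/494536) = -877/494536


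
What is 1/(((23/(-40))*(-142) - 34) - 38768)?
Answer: -20/774407 ≈ -2.5826e-5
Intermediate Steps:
1/(((23/(-40))*(-142) - 34) - 38768) = 1/(((23*(-1/40))*(-142) - 34) - 38768) = 1/((-23/40*(-142) - 34) - 38768) = 1/((1633/20 - 34) - 38768) = 1/(953/20 - 38768) = 1/(-774407/20) = -20/774407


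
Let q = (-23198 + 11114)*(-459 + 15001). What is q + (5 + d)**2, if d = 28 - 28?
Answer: -175725503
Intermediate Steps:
d = 0
q = -175725528 (q = -12084*14542 = -175725528)
q + (5 + d)**2 = -175725528 + (5 + 0)**2 = -175725528 + 5**2 = -175725528 + 25 = -175725503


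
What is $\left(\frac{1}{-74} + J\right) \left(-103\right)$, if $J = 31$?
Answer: $- \frac{236179}{74} \approx -3191.6$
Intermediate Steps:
$\left(\frac{1}{-74} + J\right) \left(-103\right) = \left(\frac{1}{-74} + 31\right) \left(-103\right) = \left(- \frac{1}{74} + 31\right) \left(-103\right) = \frac{2293}{74} \left(-103\right) = - \frac{236179}{74}$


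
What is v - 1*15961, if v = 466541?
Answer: 450580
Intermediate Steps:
v - 1*15961 = 466541 - 1*15961 = 466541 - 15961 = 450580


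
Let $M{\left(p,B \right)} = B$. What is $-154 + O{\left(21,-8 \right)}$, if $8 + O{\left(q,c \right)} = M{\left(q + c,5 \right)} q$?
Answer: $-57$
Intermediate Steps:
$O{\left(q,c \right)} = -8 + 5 q$
$-154 + O{\left(21,-8 \right)} = -154 + \left(-8 + 5 \cdot 21\right) = -154 + \left(-8 + 105\right) = -154 + 97 = -57$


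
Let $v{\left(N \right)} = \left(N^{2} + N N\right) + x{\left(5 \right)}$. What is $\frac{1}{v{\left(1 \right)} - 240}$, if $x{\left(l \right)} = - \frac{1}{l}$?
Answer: $- \frac{5}{1191} \approx -0.0041981$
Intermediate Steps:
$v{\left(N \right)} = - \frac{1}{5} + 2 N^{2}$ ($v{\left(N \right)} = \left(N^{2} + N N\right) - \frac{1}{5} = \left(N^{2} + N^{2}\right) - \frac{1}{5} = 2 N^{2} - \frac{1}{5} = - \frac{1}{5} + 2 N^{2}$)
$\frac{1}{v{\left(1 \right)} - 240} = \frac{1}{\left(- \frac{1}{5} + 2 \cdot 1^{2}\right) - 240} = \frac{1}{\left(- \frac{1}{5} + 2 \cdot 1\right) - 240} = \frac{1}{\left(- \frac{1}{5} + 2\right) - 240} = \frac{1}{\frac{9}{5} - 240} = \frac{1}{- \frac{1191}{5}} = - \frac{5}{1191}$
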